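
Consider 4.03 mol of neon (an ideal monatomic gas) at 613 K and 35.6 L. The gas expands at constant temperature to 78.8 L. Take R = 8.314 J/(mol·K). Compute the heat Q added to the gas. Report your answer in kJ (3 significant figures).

Isothermal ⇒ ΔU = 0, so Q = W = nRT ln(V₂/V₁).
Q = (4.03)(8.314)(613) ln(78.8/35.6) = 20539 × 0.7946 = 16319 J.

Q ≈ 16.3 kJ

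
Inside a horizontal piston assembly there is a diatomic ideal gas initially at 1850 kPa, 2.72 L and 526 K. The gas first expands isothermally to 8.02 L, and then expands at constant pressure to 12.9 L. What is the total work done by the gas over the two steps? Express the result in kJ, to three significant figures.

Step 1 (isothermal): W = P₁V₁ ln(V₂/V₁) = (5032) ln(8.02/2.72) = 5441 J.
After step 1: P = 627.4 kPa, V = 8.02 L, T = 526 K.
Step 2 (isobaric): W = PΔV = (627.4 kPa)(12.9 − 8.02 L) = 3062 J.
W_total = 5441 + 3062 = 8503 J.

W_total ≈ 8.50 kJ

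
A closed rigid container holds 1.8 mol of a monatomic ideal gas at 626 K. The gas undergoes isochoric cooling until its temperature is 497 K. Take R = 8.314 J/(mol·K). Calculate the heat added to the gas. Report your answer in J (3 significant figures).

Constant volume ⇒ W = 0, so Q = ΔU = nCᵥΔT with Cᵥ = 3R/2 = 12.47 J/(mol·K).
ΔU = (1.8)(12.47)(497 − 626) = -2896 J.

Q ≈ -2900 J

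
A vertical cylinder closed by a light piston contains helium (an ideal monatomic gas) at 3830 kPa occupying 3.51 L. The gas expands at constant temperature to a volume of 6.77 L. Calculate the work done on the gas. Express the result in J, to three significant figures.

W ≈ -8830 J

Isothermal: W = nRT ln(V₂/V₁) = P₁V₁ ln(V₂/V₁).
P₁V₁ = (3830 kPa)(3.51 L) = 13443 J.
W = 13443 × ln(6.77/3.51) = 13443 × 0.6569
W_by_gas = 8831 J; work on gas = −W_by = -8831 J.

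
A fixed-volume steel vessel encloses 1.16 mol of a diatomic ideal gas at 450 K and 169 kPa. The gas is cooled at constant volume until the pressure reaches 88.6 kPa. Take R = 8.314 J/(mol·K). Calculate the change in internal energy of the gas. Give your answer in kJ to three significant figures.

ΔU ≈ -5.16 kJ

Constant volume ⇒ W = 0, so Q = ΔU = nCᵥΔT with Cᵥ = 5R/2 = 20.79 J/(mol·K).
At constant V, T₂/T₁ = P₂/P₁ ⇒ ΔT = T₁(P₂/P₁ − 1) = 450·(88.6/169 − 1) = -214.1 K.
ΔU = (1.16)(20.79)(-214.1) = -5162 J.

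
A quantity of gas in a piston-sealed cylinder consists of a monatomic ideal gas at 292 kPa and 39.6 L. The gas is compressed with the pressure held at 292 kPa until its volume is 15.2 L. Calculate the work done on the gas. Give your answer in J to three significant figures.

W ≈ 7120 J

Isobaric: W = P ΔV.
W = (292 kPa)(15.2 − 39.6 L) = (292)(-24.4) = -7125 J.
Work on gas = −W_by = 7125 J.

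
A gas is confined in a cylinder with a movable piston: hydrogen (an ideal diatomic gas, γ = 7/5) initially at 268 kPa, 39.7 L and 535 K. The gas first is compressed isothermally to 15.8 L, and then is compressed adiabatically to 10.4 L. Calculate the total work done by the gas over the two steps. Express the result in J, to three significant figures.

W_total ≈ -14600 J

Step 1 (isothermal): W = P₁V₁ ln(V₂/V₁) = (10640) ln(15.8/39.7) = -9803 J.
After step 1: P = 673.4 kPa, V = 15.8 L, T = 535 K.
Step 2 (adiabatic): W = (P₁V₁ − P₂V₂)/(γ−1) = (10640 − 12577)/0.4 = -4843 J.
W_total = -9803 − 4843 = -14646 J.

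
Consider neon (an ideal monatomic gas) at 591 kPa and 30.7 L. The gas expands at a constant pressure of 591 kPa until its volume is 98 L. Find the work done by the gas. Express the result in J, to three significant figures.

Isobaric: W = P ΔV.
W = (591 kPa)(98 − 30.7 L) = (591)(67.3) = 39774 J.

W ≈ 39800 J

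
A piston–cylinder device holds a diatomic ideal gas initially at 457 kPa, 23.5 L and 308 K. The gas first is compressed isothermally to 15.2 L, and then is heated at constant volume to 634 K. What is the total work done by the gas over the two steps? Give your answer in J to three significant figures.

W_total ≈ -4680 J

Step 1 (isothermal): W = P₁V₁ ln(V₂/V₁) = (10740) ln(15.2/23.5) = -4679 J.
Step 2 (isochoric): W = 0 (constant volume).
W_total = -4679 + 0 = -4679 J.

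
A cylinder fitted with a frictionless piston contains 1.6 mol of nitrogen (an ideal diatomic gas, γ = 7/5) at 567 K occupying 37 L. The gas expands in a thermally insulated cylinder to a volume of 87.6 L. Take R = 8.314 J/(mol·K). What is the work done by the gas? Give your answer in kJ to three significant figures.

W ≈ 5.50 kJ

Adiabatic: TV^(γ−1) = const with γ = 7/5.
T₂ = T₁ (V₁/V₂)^(γ−1) = 567 × (37/87.6)^0.4 = 567 × 0.7084 = 401.7 K.
W_by = nCᵥ(T₁ − T₂) = (1.6)(20.79)(567 − 401.7) = 5498 J.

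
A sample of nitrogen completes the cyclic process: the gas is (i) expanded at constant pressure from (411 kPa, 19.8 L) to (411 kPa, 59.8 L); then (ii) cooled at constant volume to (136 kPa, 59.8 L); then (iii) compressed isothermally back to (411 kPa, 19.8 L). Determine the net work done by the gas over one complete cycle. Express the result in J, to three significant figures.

Leg (i): W = PΔV = (411)(59.8 − 19.8) = 16440 J.
Leg (ii): W = 0.
Leg (iii): W = PᵢVᵢ ln(V_f/Vᵢ) = (8133) ln(19.8/59.8) = -8989 J.
W_net = 16440 − 8989 = 7451 J.

W_net ≈ 7450 J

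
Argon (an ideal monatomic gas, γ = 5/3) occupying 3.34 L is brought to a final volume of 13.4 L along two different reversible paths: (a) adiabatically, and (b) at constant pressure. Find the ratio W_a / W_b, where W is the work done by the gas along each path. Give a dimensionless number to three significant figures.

Path (a) adiabatic: W = P₁V₁(1 − (V₁/V₂)^(γ−1))/(γ−1) → W_a/(P₁V₁) = 0.9059.
Path (b) isobaric: W = P₁(V₂ − V₁) → W_b/(P₁V₁) = 3.012.
W_a / W_b = 0.9059 / 3.012 = 0.3008.

W_a / W_b ≈ 0.301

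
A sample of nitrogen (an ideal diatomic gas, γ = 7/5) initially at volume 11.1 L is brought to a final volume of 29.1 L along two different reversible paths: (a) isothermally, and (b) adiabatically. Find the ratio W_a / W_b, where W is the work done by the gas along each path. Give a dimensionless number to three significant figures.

W_a / W_b ≈ 1.21

Path (a) isothermal: W = P₁V₁ ln(V₂/V₁) → W_a/(P₁V₁) = 0.9638.
Path (b) adiabatic: W = P₁V₁(1 − (V₁/V₂)^(γ−1))/(γ−1) → W_b/(P₁V₁) = 0.7998.
W_a / W_b = 0.9638 / 0.7998 = 1.205.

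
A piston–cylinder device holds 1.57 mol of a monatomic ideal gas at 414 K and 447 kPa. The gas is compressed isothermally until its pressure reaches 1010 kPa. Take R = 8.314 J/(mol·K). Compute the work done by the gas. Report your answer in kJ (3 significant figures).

Isothermal process: W = nRT ln(V₂/V₁) = nRT ln(P₁/P₂).
W = (1.57)(8.314)(414) × ln(447/1010)
  = 5404 × ln(0.4426) = 5404 × -0.8151
W_by_gas = -4405 J.

W ≈ -4.41 kJ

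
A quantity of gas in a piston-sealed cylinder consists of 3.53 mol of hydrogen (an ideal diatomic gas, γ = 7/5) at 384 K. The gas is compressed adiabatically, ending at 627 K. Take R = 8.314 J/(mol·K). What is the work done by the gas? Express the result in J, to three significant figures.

W ≈ -17800 J

Adiabatic ⇒ Q = 0, so W_by = −ΔU = nCᵥ(T₁ − T₂).
Cᵥ = 5R/2 = 20.79 J/(mol·K).
W = (3.53)(20.79)(384 − 627) = -17829 J.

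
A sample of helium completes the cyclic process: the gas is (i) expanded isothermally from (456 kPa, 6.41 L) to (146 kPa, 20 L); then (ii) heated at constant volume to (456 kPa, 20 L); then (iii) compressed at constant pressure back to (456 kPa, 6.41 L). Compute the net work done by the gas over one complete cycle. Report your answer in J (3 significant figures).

W_net ≈ -2870 J

Leg (i): W = PᵢVᵢ ln(V_f/Vᵢ) = (2923) ln(20/6.41) = 3326 J.
Leg (ii): W = 0.
Leg (iii): W = PΔV = (456)(6.41 − 20) = -6197 J.
W_net = 3326 − 6197 = -2871 J.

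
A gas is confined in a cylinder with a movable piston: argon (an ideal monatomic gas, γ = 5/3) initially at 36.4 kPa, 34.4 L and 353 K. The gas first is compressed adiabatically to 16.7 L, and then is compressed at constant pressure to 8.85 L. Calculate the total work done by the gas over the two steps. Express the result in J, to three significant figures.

Step 1 (adiabatic): W = (P₁V₁ − P₂V₂)/(γ−1) = (1252 − 2027)/0.667 = -1162 J.
After step 1: P = 121.4 kPa, V = 16.7 L, T = 571.5 K.
Step 2 (isobaric): W = PΔV = (121.4 kPa)(8.85 − 16.7 L) = -952.9 J.
W_total = -1162 − 952.9 = -2115 J.

W_total ≈ -2120 J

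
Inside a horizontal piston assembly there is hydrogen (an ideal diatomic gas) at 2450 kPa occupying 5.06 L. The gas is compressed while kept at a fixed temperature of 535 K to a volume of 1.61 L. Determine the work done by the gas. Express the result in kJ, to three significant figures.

Isothermal: W = nRT ln(V₂/V₁) = P₁V₁ ln(V₂/V₁).
P₁V₁ = (2450 kPa)(5.06 L) = 12397 J.
W = 12397 × ln(1.61/5.06) = 12397 × -1.145
W_by_gas = -14196 J.

W ≈ -14.2 kJ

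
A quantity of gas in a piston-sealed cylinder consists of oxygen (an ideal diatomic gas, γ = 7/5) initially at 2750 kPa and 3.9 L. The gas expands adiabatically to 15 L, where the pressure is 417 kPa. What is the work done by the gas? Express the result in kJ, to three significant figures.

Adiabatic: W = (P₁V₁ − P₂V₂)/(γ − 1) with γ = 7/5.
P₁V₁ = 10725 J, P₂V₂ = 6255 J.
W = (10725 − 6255) / 0.4 = 11175 J.

W ≈ 11.2 kJ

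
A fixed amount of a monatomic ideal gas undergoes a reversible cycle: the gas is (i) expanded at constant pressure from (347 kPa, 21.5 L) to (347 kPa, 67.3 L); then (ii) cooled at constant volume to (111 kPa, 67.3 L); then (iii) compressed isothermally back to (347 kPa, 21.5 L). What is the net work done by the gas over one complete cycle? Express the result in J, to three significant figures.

W_net ≈ 7370 J

Leg (i): W = PΔV = (347)(67.3 − 21.5) = 15893 J.
Leg (ii): W = 0.
Leg (iii): W = PᵢVᵢ ln(V_f/Vᵢ) = (7470) ln(21.5/67.3) = -8524 J.
W_net = 15893 − 8524 = 7368 J.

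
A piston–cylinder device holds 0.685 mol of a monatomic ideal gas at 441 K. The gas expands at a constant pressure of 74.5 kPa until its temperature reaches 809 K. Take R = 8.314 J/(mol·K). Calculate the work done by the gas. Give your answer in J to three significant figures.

Isobaric: W = P ΔV = nR ΔT.
W = (0.685)(8.314)(809 − 441) = 2096 J.

W ≈ 2100 J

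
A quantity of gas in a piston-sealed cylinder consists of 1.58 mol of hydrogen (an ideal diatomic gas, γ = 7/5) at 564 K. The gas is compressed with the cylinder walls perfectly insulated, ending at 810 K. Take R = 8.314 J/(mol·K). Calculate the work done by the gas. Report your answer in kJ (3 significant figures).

Adiabatic ⇒ Q = 0, so W_by = −ΔU = nCᵥ(T₁ − T₂).
Cᵥ = 5R/2 = 20.79 J/(mol·K).
W = (1.58)(20.79)(564 − 810) = -8079 J.

W ≈ -8.08 kJ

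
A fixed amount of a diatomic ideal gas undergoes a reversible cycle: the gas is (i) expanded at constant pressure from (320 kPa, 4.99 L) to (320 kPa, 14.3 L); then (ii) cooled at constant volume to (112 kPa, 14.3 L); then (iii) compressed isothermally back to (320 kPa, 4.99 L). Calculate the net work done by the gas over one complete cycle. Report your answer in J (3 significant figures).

Leg (i): W = PΔV = (320)(14.3 − 4.99) = 2979 J.
Leg (ii): W = 0.
Leg (iii): W = PᵢVᵢ ln(V_f/Vᵢ) = (1602) ln(4.99/14.3) = -1686 J.
W_net = 2979 − 1686 = 1293 J.

W_net ≈ 1290 J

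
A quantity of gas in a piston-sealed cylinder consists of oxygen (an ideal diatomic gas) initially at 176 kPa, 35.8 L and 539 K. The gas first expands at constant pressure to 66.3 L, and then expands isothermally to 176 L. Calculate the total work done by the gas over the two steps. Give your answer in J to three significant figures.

Step 1 (isobaric): W = PΔV = (176 kPa)(66.3 − 35.8 L) = 5368 J.
After step 1: P = 176 kPa, V = 66.3 L, T = 998.2 K.
Step 2 (isothermal): W = P₁V₁ ln(V₂/V₁) = (11669) ln(176/66.3) = 11392 J.
W_total = 5368 + 11392 = 16760 J.

W_total ≈ 16800 J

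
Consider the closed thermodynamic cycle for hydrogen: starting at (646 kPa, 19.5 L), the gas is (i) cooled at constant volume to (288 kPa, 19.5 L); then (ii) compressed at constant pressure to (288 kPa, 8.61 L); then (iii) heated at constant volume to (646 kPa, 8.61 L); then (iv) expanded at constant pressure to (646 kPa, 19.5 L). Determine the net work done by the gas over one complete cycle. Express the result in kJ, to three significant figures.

W_net ≈ 3.90 kJ

Constant-volume legs do no work.
W(ii) = (288)(8.61 − 19.5) = -3136 J; W(iv) = (646)(19.5 − 8.61) = 7035 J.
W_net = -3136 + 7035 = 3899 J (the clockwise enclosed area).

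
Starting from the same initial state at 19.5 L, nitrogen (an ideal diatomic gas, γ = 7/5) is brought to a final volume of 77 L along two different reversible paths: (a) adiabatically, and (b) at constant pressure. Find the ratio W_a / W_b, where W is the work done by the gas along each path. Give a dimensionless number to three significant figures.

Path (a) adiabatic: W = P₁V₁(1 − (V₁/V₂)^(γ−1))/(γ−1) → W_a/(P₁V₁) = 1.057.
Path (b) isobaric: W = P₁(V₂ − V₁) → W_b/(P₁V₁) = 2.949.
W_a / W_b = 1.057 / 2.949 = 0.3584.

W_a / W_b ≈ 0.358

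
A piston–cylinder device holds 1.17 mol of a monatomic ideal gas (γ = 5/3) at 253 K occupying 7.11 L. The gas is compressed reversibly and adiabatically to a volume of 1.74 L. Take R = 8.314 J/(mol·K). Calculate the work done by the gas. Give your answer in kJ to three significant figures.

Adiabatic: TV^(γ−1) = const with γ = 5/3.
T₂ = T₁ (V₁/V₂)^(γ−1) = 253 × (7.11/1.74)^0.667 = 253 × 2.556 = 646.6 K.
W_by = nCᵥ(T₁ − T₂) = (1.17)(12.47)(253 − 646.6) = -5744 J.

W ≈ -5.74 kJ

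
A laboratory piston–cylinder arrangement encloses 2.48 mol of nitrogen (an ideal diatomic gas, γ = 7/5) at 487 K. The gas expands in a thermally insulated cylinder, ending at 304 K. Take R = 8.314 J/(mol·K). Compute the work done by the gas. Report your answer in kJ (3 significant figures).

W ≈ 9.43 kJ

Adiabatic ⇒ Q = 0, so W_by = −ΔU = nCᵥ(T₁ − T₂).
Cᵥ = 5R/2 = 20.79 J/(mol·K).
W = (2.48)(20.79)(487 − 304) = 9433 J.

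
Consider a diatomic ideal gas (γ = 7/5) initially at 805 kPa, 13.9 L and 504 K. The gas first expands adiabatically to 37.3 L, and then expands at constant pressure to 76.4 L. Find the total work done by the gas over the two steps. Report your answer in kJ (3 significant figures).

W_total ≈ 17.0 kJ

Step 1 (adiabatic): W = (P₁V₁ − P₂V₂)/(γ−1) = (11190 − 7539)/0.4 = 9125 J.
After step 1: P = 202.1 kPa, V = 37.3 L, T = 339.6 K.
Step 2 (isobaric): W = PΔV = (202.1 kPa)(76.4 − 37.3 L) = 7903 J.
W_total = 9125 + 7903 = 17029 J.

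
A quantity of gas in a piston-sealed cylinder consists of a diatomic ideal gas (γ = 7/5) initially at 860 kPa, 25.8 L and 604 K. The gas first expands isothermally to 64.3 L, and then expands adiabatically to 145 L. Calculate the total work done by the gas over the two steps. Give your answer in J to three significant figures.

W_total ≈ 35700 J

Step 1 (isothermal): W = P₁V₁ ln(V₂/V₁) = (22188) ln(64.3/25.8) = 20262 J.
After step 1: P = 345.1 kPa, V = 64.3 L, T = 604 K.
Step 2 (adiabatic): W = (P₁V₁ − P₂V₂)/(γ−1) = (22188 − 16027)/0.4 = 15402 J.
W_total = 20262 + 15402 = 35664 J.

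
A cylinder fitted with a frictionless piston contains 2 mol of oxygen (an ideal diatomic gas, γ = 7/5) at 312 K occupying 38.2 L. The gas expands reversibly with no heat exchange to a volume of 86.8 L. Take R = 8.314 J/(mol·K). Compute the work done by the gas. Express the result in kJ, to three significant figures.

Adiabatic: TV^(γ−1) = const with γ = 7/5.
T₂ = T₁ (V₁/V₂)^(γ−1) = 312 × (38.2/86.8)^0.4 = 312 × 0.7201 = 224.7 K.
W_by = nCᵥ(T₁ − T₂) = (2)(20.79)(312 − 224.7) = 3630 J.

W ≈ 3.63 kJ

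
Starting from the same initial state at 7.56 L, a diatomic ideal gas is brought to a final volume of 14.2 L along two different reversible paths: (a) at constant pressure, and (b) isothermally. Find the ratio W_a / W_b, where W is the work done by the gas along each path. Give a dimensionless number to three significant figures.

Path (a) isobaric: W = P₁(V₂ − V₁) → W_a/(P₁V₁) = 0.8783.
Path (b) isothermal: W = P₁V₁ ln(V₂/V₁) → W_b/(P₁V₁) = 0.6304.
W_a / W_b = 0.8783 / 0.6304 = 1.393.

W_a / W_b ≈ 1.39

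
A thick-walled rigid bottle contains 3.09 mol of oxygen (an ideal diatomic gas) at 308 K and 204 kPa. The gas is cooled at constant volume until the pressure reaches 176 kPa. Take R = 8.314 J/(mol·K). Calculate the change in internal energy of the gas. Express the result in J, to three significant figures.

Constant volume ⇒ W = 0, so Q = ΔU = nCᵥΔT with Cᵥ = 5R/2 = 20.79 J/(mol·K).
At constant V, T₂/T₁ = P₂/P₁ ⇒ ΔT = T₁(P₂/P₁ − 1) = 308·(176/204 − 1) = -42.27 K.
ΔU = (3.09)(20.79)(-42.27) = -2715 J.

ΔU ≈ -2720 J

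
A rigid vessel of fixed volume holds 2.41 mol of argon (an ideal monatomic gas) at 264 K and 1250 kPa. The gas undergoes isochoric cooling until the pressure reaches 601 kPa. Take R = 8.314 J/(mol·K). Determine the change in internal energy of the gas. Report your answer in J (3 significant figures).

Constant volume ⇒ W = 0, so Q = ΔU = nCᵥΔT with Cᵥ = 3R/2 = 12.47 J/(mol·K).
At constant V, T₂/T₁ = P₂/P₁ ⇒ ΔT = T₁(P₂/P₁ − 1) = 264·(601/1250 − 1) = -137.1 K.
ΔU = (2.41)(12.47)(-137.1) = -4120 J.

ΔU ≈ -4120 J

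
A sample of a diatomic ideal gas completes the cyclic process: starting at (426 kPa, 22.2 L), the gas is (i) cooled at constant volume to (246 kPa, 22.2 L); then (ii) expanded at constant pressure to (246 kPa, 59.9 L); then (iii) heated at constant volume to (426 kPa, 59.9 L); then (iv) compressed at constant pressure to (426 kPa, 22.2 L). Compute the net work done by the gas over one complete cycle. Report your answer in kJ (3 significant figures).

Constant-volume legs do no work.
W(ii) = (246)(59.9 − 22.2) = 9274 J; W(iv) = (426)(22.2 − 59.9) = -16060 J.
W_net = 9274 − 16060 = -6786 J (the counter-clockwise enclosed area).

W_net ≈ -6.79 kJ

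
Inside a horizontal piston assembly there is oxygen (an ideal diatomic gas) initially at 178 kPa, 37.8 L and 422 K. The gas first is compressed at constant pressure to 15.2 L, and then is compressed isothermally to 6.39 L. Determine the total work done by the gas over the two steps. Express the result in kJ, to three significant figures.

Step 1 (isobaric): W = PΔV = (178 kPa)(15.2 − 37.8 L) = -4023 J.
After step 1: P = 178 kPa, V = 15.2 L, T = 169.7 K.
Step 2 (isothermal): W = P₁V₁ ln(V₂/V₁) = (2706) ln(6.39/15.2) = -2345 J.
W_total = -4023 − 2345 = -6367 J.

W_total ≈ -6.37 kJ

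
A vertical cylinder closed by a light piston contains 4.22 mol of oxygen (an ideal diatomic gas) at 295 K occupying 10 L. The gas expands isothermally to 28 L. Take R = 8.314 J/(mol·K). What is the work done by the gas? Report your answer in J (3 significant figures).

Isothermal: W = nRT ln(V₂/V₁).
W = (4.22)(8.314)(295) × ln(28/10)
  = 10350 × 1.03
W_by_gas = 10657 J.

W ≈ 10700 J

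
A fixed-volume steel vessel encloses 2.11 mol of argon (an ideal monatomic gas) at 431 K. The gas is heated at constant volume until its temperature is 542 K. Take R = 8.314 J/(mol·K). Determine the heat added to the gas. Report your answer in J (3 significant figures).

Q ≈ 2920 J

Constant volume ⇒ W = 0, so Q = ΔU = nCᵥΔT with Cᵥ = 3R/2 = 12.47 J/(mol·K).
ΔU = (2.11)(12.47)(542 − 431) = 2921 J.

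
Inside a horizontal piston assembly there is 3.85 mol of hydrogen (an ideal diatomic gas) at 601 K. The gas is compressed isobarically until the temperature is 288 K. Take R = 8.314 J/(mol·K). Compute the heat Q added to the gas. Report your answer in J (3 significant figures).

Q ≈ -35100 J

Isobaric: W = nRΔT = (3.85)(8.314)(-313) = -10019 J.
ΔU = nCᵥΔT with Cᵥ = 5R/2: ΔU = (3.85)(20.79)(-313) = -25047 J.
Q = ΔU + W = -25047 − 10019 = -35066 J.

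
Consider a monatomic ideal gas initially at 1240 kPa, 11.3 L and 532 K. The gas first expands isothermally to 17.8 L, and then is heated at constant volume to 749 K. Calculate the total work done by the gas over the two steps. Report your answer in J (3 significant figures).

W_total ≈ 6370 J

Step 1 (isothermal): W = P₁V₁ ln(V₂/V₁) = (14012) ln(17.8/11.3) = 6367 J.
Step 2 (isochoric): W = 0 (constant volume).
W_total = 6367 + 0 = 6367 J.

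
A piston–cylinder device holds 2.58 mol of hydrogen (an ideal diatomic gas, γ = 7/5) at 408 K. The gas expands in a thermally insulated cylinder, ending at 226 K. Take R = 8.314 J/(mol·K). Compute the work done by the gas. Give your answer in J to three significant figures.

Adiabatic ⇒ Q = 0, so W_by = −ΔU = nCᵥ(T₁ − T₂).
Cᵥ = 5R/2 = 20.79 J/(mol·K).
W = (2.58)(20.79)(408 − 226) = 9760 J.

W ≈ 9760 J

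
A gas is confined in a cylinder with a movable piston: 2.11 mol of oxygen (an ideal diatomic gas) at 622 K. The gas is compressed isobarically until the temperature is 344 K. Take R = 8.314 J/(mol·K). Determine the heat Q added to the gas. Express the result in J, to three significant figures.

Q ≈ -17100 J

Isobaric: W = nRΔT = (2.11)(8.314)(-278) = -4877 J.
ΔU = nCᵥΔT with Cᵥ = 5R/2: ΔU = (2.11)(20.79)(-278) = -12192 J.
Q = ΔU + W = -12192 − 4877 = -17069 J.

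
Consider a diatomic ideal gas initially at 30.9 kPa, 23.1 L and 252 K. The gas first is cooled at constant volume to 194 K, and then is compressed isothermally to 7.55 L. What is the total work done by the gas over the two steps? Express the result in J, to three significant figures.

Step 1 (isochoric): W = 0 (constant volume).
After step 1: P = 23.79 kPa (V unchanged).
Step 2 (isothermal): W = P₁V₁ ln(V₂/V₁) = (549.5) ln(7.55/23.1) = -614.5 J.
W_total = 0 − 614.5 = -614.5 J.

W_total ≈ -615 J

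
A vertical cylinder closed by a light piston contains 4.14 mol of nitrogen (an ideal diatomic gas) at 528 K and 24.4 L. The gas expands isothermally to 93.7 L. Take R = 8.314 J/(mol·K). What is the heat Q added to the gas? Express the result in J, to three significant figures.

Q ≈ 24500 J

Isothermal ⇒ ΔU = 0, so Q = W = nRT ln(V₂/V₁).
Q = (4.14)(8.314)(528) ln(93.7/24.4) = 18174 × 1.346 = 24453 J.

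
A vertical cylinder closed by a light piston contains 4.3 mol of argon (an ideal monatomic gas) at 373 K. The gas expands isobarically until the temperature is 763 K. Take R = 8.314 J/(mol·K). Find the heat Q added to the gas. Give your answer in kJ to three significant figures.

Isobaric: W = nRΔT = (4.3)(8.314)(390) = 13943 J.
ΔU = nCᵥΔT with Cᵥ = 3R/2: ΔU = (4.3)(12.47)(390) = 20914 J.
Q = ΔU + W = 20914 + 13943 = 34856 J.

Q ≈ 34.9 kJ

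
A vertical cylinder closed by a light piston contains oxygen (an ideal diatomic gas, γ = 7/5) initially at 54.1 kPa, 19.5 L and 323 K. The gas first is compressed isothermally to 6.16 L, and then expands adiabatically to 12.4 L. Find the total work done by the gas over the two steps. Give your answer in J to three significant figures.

Step 1 (isothermal): W = P₁V₁ ln(V₂/V₁) = (1055) ln(6.16/19.5) = -1216 J.
After step 1: P = 171.3 kPa, V = 6.16 L, T = 323 K.
Step 2 (adiabatic): W = (P₁V₁ − P₂V₂)/(γ−1) = (1055 − 797.4)/0.4 = 643.8 J.
W_total = -1216 + 643.8 = -571.9 J.

W_total ≈ -572 J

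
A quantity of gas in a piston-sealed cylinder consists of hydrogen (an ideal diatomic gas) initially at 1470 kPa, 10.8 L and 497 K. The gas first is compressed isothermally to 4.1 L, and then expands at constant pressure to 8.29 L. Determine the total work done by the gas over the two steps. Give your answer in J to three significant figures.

Step 1 (isothermal): W = P₁V₁ ln(V₂/V₁) = (15876) ln(4.1/10.8) = -15377 J.
After step 1: P = 3872 kPa, V = 4.1 L, T = 497 K.
Step 2 (isobaric): W = PΔV = (3872 kPa)(8.29 − 4.1 L) = 16224 J.
W_total = -15377 + 16224 = 847.7 J.

W_total ≈ 848 J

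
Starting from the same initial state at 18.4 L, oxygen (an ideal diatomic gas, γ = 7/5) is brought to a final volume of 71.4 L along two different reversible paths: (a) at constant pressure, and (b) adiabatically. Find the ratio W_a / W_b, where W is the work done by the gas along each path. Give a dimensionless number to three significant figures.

Path (a) isobaric: W = P₁(V₂ − V₁) → W_a/(P₁V₁) = 2.88.
Path (b) adiabatic: W = P₁V₁(1 − (V₁/V₂)^(γ−1))/(γ−1) → W_b/(P₁V₁) = 1.047.
W_a / W_b = 2.88 / 1.047 = 2.752.

W_a / W_b ≈ 2.75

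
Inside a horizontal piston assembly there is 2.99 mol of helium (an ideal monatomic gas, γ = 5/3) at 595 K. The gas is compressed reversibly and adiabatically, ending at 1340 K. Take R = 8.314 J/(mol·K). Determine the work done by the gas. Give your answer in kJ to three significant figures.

Adiabatic ⇒ Q = 0, so W_by = −ΔU = nCᵥ(T₁ − T₂).
Cᵥ = 3R/2 = 12.47 J/(mol·K).
W = (2.99)(12.47)(595 − 1340) = -27780 J.

W ≈ -27.8 kJ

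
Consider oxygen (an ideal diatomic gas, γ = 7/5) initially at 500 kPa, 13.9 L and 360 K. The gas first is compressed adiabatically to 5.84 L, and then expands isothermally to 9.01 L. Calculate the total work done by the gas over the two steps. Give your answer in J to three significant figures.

Step 1 (adiabatic): W = (P₁V₁ − P₂V₂)/(γ−1) = (6950 − 9832)/0.4 = -7204 J.
After step 1: P = 1683 kPa, V = 5.84 L, T = 509.3 K.
Step 2 (isothermal): W = P₁V₁ ln(V₂/V₁) = (9832) ln(9.01/5.84) = 4263 J.
W_total = -7204 + 4263 = -2941 J.

W_total ≈ -2940 J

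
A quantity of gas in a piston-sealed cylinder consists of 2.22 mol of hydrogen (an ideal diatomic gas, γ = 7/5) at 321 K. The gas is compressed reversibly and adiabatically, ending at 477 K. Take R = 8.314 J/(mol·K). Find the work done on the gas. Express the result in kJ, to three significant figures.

W ≈ 7.20 kJ

Adiabatic ⇒ Q = 0, so W_by = −ΔU = nCᵥ(T₁ − T₂).
Cᵥ = 5R/2 = 20.79 J/(mol·K).
W = (2.22)(20.79)(321 − 477) = -7198 J.
Work on gas = −W_by = 7198 J.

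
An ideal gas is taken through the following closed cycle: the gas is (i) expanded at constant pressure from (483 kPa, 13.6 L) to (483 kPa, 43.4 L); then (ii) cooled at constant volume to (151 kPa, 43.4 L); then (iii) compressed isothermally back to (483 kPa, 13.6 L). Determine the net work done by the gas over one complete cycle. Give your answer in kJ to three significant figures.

Leg (i): W = PΔV = (483)(43.4 − 13.6) = 14393 J.
Leg (ii): W = 0.
Leg (iii): W = PᵢVᵢ ln(V_f/Vᵢ) = (6553) ln(13.6/43.4) = -7604 J.
W_net = 14393 − 7604 = 6789 J.

W_net ≈ 6.79 kJ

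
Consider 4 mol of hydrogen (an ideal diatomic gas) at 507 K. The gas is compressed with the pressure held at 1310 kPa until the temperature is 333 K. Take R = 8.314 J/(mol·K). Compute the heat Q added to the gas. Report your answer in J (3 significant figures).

Q ≈ -20300 J

Isobaric: W = nRΔT = (4)(8.314)(-174) = -5787 J.
ΔU = nCᵥΔT with Cᵥ = 5R/2: ΔU = (4)(20.79)(-174) = -14466 J.
Q = ΔU + W = -14466 − 5787 = -20253 J.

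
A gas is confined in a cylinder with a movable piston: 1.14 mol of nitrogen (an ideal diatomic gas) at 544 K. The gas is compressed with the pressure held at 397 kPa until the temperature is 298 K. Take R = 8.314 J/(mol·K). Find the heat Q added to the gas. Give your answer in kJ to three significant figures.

Q ≈ -8.16 kJ

Isobaric: W = nRΔT = (1.14)(8.314)(-246) = -2332 J.
ΔU = nCᵥΔT with Cᵥ = 5R/2: ΔU = (1.14)(20.79)(-246) = -5829 J.
Q = ΔU + W = -5829 − 2332 = -8161 J.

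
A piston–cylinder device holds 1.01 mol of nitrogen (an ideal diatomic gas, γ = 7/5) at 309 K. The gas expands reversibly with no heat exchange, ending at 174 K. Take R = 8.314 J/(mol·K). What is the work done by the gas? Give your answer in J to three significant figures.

W ≈ 2830 J

Adiabatic ⇒ Q = 0, so W_by = −ΔU = nCᵥ(T₁ − T₂).
Cᵥ = 5R/2 = 20.79 J/(mol·K).
W = (1.01)(20.79)(309 − 174) = 2834 J.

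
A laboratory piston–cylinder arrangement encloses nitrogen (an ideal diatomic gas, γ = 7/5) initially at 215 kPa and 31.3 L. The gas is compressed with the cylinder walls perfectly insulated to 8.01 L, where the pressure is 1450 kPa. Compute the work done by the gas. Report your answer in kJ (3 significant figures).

Adiabatic: W = (P₁V₁ − P₂V₂)/(γ − 1) with γ = 7/5.
P₁V₁ = 6730 J, P₂V₂ = 11614 J.
W = (6730 − 11614) / 0.4 = -12213 J.

W ≈ -12.2 kJ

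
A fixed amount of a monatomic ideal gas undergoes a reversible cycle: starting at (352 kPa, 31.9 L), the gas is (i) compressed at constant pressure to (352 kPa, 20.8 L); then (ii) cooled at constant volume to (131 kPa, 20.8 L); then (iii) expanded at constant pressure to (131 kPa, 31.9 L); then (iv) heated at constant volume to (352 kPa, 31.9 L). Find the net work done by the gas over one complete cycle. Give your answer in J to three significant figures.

Constant-volume legs do no work.
W(i) = (352)(20.8 − 31.9) = -3907 J; W(iii) = (131)(31.9 − 20.8) = 1454 J.
W_net = -3907 + 1454 = -2453 J (the counter-clockwise enclosed area).

W_net ≈ -2450 J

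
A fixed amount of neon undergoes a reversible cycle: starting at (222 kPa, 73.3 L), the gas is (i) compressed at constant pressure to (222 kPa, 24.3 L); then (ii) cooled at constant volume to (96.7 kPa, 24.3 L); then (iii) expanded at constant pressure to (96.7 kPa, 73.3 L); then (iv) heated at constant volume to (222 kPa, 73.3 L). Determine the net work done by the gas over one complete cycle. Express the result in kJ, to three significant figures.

Constant-volume legs do no work.
W(i) = (222)(24.3 − 73.3) = -10878 J; W(iii) = (96.7)(73.3 − 24.3) = 4738 J.
W_net = -10878 + 4738 = -6140 J (the counter-clockwise enclosed area).

W_net ≈ -6.14 kJ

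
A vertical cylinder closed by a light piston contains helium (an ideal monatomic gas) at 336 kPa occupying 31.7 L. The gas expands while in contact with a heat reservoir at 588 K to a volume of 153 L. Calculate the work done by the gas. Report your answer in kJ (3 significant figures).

W ≈ 16.8 kJ

Isothermal: W = nRT ln(V₂/V₁) = P₁V₁ ln(V₂/V₁).
P₁V₁ = (336 kPa)(31.7 L) = 10651 J.
W = 10651 × ln(153/31.7) = 10651 × 1.574
W_by_gas = 16766 J.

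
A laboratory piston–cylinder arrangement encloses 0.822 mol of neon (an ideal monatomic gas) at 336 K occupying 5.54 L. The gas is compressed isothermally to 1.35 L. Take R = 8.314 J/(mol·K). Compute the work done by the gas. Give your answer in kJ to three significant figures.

W ≈ -3.24 kJ

Isothermal: W = nRT ln(V₂/V₁).
W = (0.822)(8.314)(336) × ln(1.35/5.54)
  = 2296 × -1.412
W_by_gas = -3242 J.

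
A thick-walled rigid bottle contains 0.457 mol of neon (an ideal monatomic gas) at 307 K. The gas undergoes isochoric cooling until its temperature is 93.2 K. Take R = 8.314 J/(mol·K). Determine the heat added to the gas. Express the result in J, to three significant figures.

Q ≈ -1220 J

Constant volume ⇒ W = 0, so Q = ΔU = nCᵥΔT with Cᵥ = 3R/2 = 12.47 J/(mol·K).
ΔU = (0.457)(12.47)(93.2 − 307) = -1218 J.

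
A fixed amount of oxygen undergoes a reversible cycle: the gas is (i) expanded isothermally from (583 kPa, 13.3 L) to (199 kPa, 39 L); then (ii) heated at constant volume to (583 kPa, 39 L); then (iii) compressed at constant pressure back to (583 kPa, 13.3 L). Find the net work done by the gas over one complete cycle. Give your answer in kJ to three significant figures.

W_net ≈ -6.64 kJ

Leg (i): W = PᵢVᵢ ln(V_f/Vᵢ) = (7754) ln(39/13.3) = 8342 J.
Leg (ii): W = 0.
Leg (iii): W = PΔV = (583)(13.3 − 39) = -14983 J.
W_net = 8342 − 14983 = -6641 J.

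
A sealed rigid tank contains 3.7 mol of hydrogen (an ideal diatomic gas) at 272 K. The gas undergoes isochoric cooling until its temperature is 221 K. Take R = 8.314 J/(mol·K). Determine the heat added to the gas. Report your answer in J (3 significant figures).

Q ≈ -3920 J

Constant volume ⇒ W = 0, so Q = ΔU = nCᵥΔT with Cᵥ = 5R/2 = 20.79 J/(mol·K).
ΔU = (3.7)(20.79)(221 − 272) = -3922 J.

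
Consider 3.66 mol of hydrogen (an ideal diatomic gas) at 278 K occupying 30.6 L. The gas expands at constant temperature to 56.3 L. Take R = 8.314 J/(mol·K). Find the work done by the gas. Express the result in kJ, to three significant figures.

Isothermal: W = nRT ln(V₂/V₁).
W = (3.66)(8.314)(278) × ln(56.3/30.6)
  = 8459 × 0.6097
W_by_gas = 5158 J.

W ≈ 5.16 kJ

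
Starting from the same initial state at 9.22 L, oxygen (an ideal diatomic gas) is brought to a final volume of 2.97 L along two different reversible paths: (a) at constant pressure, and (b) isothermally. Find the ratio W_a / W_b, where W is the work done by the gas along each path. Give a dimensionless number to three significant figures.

Path (a) isobaric: W = P₁(V₂ − V₁) → W_a/(P₁V₁) = -0.6779.
Path (b) isothermal: W = P₁V₁ ln(V₂/V₁) → W_b/(P₁V₁) = -1.133.
W_a / W_b = -0.6779 / -1.133 = 0.5984.

W_a / W_b ≈ 0.598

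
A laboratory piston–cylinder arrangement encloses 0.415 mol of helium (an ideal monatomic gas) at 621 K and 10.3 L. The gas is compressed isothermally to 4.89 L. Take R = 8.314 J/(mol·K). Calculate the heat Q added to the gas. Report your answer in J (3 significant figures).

Isothermal ⇒ ΔU = 0, so Q = W = nRT ln(V₂/V₁).
Q = (0.415)(8.314)(621) ln(4.89/10.3) = 2143 × -0.745 = -1596 J.

Q ≈ -1600 J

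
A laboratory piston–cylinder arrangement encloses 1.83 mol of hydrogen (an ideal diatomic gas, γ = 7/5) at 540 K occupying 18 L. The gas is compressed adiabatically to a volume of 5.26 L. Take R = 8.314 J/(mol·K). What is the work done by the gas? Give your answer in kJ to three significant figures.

Adiabatic: TV^(γ−1) = const with γ = 7/5.
T₂ = T₁ (V₁/V₂)^(γ−1) = 540 × (18/5.26)^0.4 = 540 × 1.636 = 883.3 K.
W_by = nCᵥ(T₁ − T₂) = (1.83)(20.79)(540 − 883.3) = -13058 J.

W ≈ -13.1 kJ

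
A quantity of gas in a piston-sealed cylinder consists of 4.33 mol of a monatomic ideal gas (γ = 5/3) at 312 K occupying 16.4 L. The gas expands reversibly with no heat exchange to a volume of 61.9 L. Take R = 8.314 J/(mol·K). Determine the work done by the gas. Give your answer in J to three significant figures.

Adiabatic: TV^(γ−1) = const with γ = 5/3.
T₂ = T₁ (V₁/V₂)^(γ−1) = 312 × (16.4/61.9)^0.667 = 312 × 0.4125 = 128.7 K.
W_by = nCᵥ(T₁ − T₂) = (4.33)(12.47)(312 − 128.7) = 9898 J.

W ≈ 9900 J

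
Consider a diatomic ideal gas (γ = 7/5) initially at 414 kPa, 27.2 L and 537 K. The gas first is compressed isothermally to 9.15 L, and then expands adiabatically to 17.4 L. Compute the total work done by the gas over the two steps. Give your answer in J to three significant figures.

W_total ≈ -5890 J

Step 1 (isothermal): W = P₁V₁ ln(V₂/V₁) = (11261) ln(9.15/27.2) = -12268 J.
After step 1: P = 1231 kPa, V = 9.15 L, T = 537 K.
Step 2 (adiabatic): W = (P₁V₁ − P₂V₂)/(γ−1) = (11261 − 8708)/0.4 = 6382 J.
W_total = -12268 + 6382 = -5886 J.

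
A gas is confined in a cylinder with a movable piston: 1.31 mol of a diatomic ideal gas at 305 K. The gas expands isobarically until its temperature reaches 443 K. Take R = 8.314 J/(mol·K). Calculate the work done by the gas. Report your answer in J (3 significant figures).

W ≈ 1500 J

Isobaric: W = P ΔV = nR ΔT.
W = (1.31)(8.314)(443 − 305) = 1503 J.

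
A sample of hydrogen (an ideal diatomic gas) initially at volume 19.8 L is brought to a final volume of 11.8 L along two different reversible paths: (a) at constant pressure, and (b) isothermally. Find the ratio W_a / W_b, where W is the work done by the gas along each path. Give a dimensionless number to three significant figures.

W_a / W_b ≈ 0.781

Path (a) isobaric: W = P₁(V₂ − V₁) → W_a/(P₁V₁) = -0.404.
Path (b) isothermal: W = P₁V₁ ln(V₂/V₁) → W_b/(P₁V₁) = -0.5176.
W_a / W_b = -0.404 / -0.5176 = 0.7806.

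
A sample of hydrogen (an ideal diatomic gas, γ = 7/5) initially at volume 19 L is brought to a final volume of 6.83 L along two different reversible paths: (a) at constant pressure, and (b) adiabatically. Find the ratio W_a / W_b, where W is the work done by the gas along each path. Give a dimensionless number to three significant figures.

Path (a) isobaric: W = P₁(V₂ − V₁) → W_a/(P₁V₁) = -0.6405.
Path (b) adiabatic: W = P₁V₁(1 − (V₁/V₂)^(γ−1))/(γ−1) → W_b/(P₁V₁) = -1.264.
W_a / W_b = -0.6405 / -1.264 = 0.5067.

W_a / W_b ≈ 0.507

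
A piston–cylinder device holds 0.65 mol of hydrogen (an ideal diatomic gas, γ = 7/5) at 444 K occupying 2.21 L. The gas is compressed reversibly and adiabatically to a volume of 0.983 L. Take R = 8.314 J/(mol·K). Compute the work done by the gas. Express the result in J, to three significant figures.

W ≈ -2300 J

Adiabatic: TV^(γ−1) = const with γ = 7/5.
T₂ = T₁ (V₁/V₂)^(γ−1) = 444 × (2.21/0.983)^0.4 = 444 × 1.383 = 613.9 K.
W_by = nCᵥ(T₁ − T₂) = (0.65)(20.79)(444 − 613.9) = -2296 J.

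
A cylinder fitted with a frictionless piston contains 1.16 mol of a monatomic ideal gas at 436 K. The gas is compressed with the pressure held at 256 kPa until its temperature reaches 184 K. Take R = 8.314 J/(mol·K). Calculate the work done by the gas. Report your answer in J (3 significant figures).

Isobaric: W = P ΔV = nR ΔT.
W = (1.16)(8.314)(184 − 436) = -2430 J.

W ≈ -2430 J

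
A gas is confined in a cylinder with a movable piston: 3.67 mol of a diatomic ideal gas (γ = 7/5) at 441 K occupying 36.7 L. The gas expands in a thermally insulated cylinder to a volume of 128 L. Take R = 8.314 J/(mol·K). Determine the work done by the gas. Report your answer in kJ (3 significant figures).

Adiabatic: TV^(γ−1) = const with γ = 7/5.
T₂ = T₁ (V₁/V₂)^(γ−1) = 441 × (36.7/128)^0.4 = 441 × 0.6067 = 267.6 K.
W_by = nCᵥ(T₁ − T₂) = (3.67)(20.79)(441 − 267.6) = 13230 J.

W ≈ 13.2 kJ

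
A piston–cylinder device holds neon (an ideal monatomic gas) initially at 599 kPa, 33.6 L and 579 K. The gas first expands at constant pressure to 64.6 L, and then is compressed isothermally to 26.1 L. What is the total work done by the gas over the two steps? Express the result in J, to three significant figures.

W_total ≈ -16500 J

Step 1 (isobaric): W = PΔV = (599 kPa)(64.6 − 33.6 L) = 18569 J.
After step 1: P = 599 kPa, V = 64.6 L, T = 1113 K.
Step 2 (isothermal): W = P₁V₁ ln(V₂/V₁) = (38695) ln(26.1/64.6) = -35069 J.
W_total = 18569 − 35069 = -16500 J.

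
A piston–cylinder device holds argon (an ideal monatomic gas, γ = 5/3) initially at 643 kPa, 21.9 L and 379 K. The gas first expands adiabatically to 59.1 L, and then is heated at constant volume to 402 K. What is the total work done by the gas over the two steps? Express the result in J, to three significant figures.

W_total ≈ 10200 J

Step 1 (adiabatic): W = (P₁V₁ − P₂V₂)/(γ−1) = (14082 − 7265)/0.667 = 10225 J.
Step 2 (isochoric): W = 0 (constant volume).
W_total = 10225 + 0 = 10225 J.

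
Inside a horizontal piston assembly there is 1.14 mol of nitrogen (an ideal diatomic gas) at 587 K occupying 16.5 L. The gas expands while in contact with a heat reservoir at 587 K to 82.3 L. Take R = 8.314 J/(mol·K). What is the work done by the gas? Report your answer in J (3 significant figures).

Isothermal: W = nRT ln(V₂/V₁).
W = (1.14)(8.314)(587) × ln(82.3/16.5)
  = 5564 × 1.607
W_by_gas = 8941 J.

W ≈ 8940 J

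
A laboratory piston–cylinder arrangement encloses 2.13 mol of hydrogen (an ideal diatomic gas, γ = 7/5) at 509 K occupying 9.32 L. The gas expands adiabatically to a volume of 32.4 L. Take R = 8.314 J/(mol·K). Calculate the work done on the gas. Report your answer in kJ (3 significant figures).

W ≈ -8.84 kJ

Adiabatic: TV^(γ−1) = const with γ = 7/5.
T₂ = T₁ (V₁/V₂)^(γ−1) = 509 × (9.32/32.4)^0.4 = 509 × 0.6075 = 309.2 K.
W_by = nCᵥ(T₁ − T₂) = (2.13)(20.79)(509 − 309.2) = 8845 J.
Work on gas = −W_by = -8845 J.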